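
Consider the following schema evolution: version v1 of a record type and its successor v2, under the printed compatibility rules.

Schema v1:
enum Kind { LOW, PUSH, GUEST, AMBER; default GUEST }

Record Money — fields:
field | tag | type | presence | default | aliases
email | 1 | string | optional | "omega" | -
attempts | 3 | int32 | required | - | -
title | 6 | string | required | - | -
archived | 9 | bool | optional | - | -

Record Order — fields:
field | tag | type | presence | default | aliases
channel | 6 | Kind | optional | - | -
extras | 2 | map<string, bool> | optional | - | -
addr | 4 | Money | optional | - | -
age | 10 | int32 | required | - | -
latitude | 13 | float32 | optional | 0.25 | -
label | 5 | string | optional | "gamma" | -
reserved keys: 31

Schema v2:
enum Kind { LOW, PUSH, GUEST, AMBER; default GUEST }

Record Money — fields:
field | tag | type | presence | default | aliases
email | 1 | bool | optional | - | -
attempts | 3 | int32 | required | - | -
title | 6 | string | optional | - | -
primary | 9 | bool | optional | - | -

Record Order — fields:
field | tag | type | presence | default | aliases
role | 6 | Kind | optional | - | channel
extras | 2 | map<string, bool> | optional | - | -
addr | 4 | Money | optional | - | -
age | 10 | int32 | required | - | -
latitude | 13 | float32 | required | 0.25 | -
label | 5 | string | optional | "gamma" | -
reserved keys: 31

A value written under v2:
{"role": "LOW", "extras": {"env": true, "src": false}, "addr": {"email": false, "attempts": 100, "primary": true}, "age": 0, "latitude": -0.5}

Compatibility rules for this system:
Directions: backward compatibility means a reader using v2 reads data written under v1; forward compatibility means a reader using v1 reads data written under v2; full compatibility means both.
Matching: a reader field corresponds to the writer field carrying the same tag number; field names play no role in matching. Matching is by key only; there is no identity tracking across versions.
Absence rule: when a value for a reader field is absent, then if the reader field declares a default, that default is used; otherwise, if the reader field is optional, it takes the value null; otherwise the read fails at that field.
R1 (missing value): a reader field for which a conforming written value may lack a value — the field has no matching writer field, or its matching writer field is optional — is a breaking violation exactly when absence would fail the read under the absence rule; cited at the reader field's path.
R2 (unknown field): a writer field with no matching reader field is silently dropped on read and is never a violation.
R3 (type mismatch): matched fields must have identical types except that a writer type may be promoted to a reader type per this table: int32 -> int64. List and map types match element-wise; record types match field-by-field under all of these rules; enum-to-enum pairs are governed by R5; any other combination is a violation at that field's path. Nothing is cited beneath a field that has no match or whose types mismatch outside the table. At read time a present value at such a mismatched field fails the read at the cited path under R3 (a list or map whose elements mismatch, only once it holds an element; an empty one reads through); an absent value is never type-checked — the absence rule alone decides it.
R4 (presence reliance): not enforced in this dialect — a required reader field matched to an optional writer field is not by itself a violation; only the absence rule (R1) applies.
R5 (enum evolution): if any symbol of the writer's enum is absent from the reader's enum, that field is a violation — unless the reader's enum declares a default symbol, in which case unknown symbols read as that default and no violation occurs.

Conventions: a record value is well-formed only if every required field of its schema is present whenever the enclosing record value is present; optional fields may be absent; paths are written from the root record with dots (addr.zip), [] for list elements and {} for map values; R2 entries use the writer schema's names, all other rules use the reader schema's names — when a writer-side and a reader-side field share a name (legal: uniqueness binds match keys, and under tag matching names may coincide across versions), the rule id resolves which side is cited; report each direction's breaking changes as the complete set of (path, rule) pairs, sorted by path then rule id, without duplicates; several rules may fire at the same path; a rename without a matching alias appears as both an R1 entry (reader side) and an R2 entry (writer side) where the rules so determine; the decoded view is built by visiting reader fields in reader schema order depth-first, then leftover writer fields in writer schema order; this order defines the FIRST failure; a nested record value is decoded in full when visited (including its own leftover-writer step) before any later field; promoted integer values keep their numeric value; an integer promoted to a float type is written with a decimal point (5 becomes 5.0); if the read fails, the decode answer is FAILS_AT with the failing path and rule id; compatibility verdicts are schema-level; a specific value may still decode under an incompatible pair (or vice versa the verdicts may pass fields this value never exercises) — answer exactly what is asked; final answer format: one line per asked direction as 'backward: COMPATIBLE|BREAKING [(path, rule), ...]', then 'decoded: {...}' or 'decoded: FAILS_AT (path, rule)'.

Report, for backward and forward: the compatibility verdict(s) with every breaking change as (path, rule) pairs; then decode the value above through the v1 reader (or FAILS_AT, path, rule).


the writer's type comes first in each Order pair
backward analysis of Order with v2 as reader and v1 as writer:
  role: Kind -> Kind, writer optional; from channel
  extras: map<string, bool> -> map<string, bool>, writer optional; from extras
  addr: Money -> Money, writer optional; from addr
  age: int32 -> int32, writer required; from age
  latitude: float32 -> float32, writer optional; from latitude
  label: string -> string, writer optional; from label
  addr.email: string -> bool, writer optional; from addr.email
  addr.attempts: int32 -> int32, writer required; from addr.attempts
  addr.title: string -> string, writer required; from addr.title
  addr.primary: bool -> bool, writer optional; from addr.archived
  rule R3 violated at addr.email
  => backward verdict for Order: BREAKING, 1 violation(s)
forward analysis of Order with v1 as reader and v2 as writer:
  channel: Kind -> Kind, writer optional; from role
  extras: map<string, bool> -> map<string, bool>, writer optional; from extras
  addr: Money -> Money, writer optional; from addr
  age: int32 -> int32, writer required; from age
  latitude: float32 -> float32, writer required; from latitude
  label: string -> string, writer optional; from label
  addr.email: bool -> string, writer optional; from addr.email
  addr.attempts: int32 -> int32, writer required; from addr.attempts
  addr.title: string -> string, writer optional; from addr.title
  addr.archived: bool -> bool, writer optional; from addr.primary
  rule R3 violated at addr.email
  rule R1 violated at addr.title
  => forward verdict for Order: BREAKING, 2 violation(s)
migrating the Order value to v1:
  channel := "LOW" (from writer role)
  extras := {"env": true, "src": false}
  read fails at addr.email under R3
  => FAILS_AT (addr.email, R3)

backward: BREAKING [(addr.email, R3)]; forward: BREAKING [(addr.email, R3), (addr.title, R1)]; decoded: FAILS_AT (addr.email, R3)


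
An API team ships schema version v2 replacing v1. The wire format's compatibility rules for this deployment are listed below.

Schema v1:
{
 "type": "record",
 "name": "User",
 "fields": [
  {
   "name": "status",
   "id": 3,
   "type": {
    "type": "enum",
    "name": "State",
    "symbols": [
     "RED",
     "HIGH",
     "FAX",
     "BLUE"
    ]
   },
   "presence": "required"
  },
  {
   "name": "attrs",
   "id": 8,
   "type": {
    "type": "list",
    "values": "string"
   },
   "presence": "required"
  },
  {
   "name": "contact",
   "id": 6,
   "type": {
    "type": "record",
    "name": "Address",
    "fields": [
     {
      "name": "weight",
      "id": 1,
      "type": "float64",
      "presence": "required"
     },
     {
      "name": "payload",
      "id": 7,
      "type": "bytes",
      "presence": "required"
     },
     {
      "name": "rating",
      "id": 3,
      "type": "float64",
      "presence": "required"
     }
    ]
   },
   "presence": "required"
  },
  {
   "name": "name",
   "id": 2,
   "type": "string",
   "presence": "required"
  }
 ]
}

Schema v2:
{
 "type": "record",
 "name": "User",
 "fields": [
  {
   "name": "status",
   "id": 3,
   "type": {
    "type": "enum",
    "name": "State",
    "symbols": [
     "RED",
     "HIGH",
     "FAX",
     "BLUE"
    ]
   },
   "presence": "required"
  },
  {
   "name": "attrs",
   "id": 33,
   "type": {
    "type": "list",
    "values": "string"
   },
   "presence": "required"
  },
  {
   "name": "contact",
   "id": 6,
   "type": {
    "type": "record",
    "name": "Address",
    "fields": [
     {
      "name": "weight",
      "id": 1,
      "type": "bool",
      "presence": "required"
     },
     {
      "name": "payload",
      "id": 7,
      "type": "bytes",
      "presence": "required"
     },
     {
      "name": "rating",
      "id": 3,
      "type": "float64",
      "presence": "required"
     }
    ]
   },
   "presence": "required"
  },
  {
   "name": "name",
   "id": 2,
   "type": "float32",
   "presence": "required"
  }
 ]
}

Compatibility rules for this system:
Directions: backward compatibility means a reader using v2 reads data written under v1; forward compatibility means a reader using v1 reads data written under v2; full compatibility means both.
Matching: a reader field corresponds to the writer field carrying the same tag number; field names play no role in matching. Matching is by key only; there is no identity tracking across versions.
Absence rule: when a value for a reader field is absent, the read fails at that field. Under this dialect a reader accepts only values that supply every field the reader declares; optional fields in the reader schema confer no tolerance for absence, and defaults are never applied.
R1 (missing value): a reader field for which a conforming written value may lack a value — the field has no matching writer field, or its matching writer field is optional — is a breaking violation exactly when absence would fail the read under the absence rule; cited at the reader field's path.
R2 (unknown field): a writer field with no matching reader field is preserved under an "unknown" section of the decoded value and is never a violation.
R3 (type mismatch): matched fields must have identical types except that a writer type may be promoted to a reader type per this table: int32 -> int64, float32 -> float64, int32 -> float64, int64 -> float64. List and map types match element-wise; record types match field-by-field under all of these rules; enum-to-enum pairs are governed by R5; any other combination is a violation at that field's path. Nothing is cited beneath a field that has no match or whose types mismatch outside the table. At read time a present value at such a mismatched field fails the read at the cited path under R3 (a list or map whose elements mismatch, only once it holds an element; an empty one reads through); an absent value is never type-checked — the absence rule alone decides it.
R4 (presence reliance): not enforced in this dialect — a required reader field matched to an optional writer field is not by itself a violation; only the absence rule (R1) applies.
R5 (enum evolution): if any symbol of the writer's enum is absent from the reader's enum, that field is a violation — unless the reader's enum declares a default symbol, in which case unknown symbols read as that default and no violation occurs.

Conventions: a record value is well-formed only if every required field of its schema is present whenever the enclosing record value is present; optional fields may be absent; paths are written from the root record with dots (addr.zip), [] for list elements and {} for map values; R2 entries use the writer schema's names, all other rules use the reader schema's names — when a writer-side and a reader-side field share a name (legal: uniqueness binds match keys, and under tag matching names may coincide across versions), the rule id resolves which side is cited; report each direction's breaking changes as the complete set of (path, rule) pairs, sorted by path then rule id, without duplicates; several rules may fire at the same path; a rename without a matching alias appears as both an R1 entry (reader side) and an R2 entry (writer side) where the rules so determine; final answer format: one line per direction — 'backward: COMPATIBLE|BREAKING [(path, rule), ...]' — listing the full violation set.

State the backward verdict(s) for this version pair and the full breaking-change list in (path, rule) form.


arrows below run writer -> reader for User
backward analysis of User with v2 as reader and v1 as writer:
  status: State -> State, writer required; from status
  attrs has no writer counterpart
  contact: Address -> Address, writer required; from contact
  name: string -> float32, writer required; from name
  leftover writer field: attrs
  contact.weight: float64 -> bool, writer required; from contact.weight
  contact.payload: bytes -> bytes, writer required; from contact.payload
  contact.rating: float64 -> float64, writer required; from contact.rating
  R1 fires at attrs
  R3 fires at contact.weight
  R3 fires at name
  => backward verdict for User: BREAKING, 3 violation(s)

backward: BREAKING [(attrs, R1), (contact.weight, R3), (name, R3)]


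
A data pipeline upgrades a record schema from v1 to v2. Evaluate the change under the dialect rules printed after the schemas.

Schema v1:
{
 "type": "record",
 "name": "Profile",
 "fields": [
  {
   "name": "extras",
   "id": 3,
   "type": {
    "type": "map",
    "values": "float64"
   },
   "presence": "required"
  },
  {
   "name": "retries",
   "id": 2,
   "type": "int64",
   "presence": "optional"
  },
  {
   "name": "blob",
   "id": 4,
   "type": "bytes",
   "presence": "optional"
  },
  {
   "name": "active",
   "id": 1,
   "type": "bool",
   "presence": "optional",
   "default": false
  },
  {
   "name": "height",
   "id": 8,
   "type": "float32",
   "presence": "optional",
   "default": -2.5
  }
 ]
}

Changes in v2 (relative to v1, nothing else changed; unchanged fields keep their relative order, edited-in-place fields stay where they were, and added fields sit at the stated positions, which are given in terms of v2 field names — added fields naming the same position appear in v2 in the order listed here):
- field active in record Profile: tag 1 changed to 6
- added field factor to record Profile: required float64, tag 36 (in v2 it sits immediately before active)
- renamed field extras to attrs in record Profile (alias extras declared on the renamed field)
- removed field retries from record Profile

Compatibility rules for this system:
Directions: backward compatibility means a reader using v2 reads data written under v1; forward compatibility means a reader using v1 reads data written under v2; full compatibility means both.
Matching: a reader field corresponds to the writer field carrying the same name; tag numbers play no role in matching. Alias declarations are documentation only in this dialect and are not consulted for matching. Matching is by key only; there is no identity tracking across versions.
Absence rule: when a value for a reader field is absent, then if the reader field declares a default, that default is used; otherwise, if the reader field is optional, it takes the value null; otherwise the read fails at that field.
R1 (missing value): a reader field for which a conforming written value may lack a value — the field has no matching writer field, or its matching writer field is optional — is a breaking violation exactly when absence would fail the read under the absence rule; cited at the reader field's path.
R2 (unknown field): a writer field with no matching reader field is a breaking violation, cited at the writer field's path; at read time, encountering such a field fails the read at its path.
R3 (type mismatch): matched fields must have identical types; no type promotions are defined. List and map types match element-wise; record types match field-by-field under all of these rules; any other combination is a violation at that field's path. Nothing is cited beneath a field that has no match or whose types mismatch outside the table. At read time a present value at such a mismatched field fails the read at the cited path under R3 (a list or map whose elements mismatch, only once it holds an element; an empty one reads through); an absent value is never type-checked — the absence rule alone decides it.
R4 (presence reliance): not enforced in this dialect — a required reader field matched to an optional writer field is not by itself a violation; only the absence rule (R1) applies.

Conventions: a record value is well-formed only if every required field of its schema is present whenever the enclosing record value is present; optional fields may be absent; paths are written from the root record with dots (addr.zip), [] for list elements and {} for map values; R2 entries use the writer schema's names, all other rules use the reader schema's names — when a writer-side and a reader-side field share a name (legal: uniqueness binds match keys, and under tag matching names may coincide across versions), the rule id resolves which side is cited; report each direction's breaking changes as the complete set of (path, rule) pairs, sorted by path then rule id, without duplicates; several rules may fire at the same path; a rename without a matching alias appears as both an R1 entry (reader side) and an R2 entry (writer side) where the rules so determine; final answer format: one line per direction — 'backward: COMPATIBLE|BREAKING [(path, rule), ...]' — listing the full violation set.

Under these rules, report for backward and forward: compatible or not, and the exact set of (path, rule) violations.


the writer's type comes first in each Profile pair
checking backward for Profile: reader v2 against writer v1:
  attrs: no writer match
  bytes -> bytes, writer optional: blob aligns to blob
  factor: no writer match
  bool -> bool, writer optional: active aligns to active
  float32 -> float32, writer optional: height aligns to height
  writer field extras has no reader counterpart
  writer field retries has no reader counterpart
  violation R1 at attrs
  violation R2 at extras
  violation R1 at factor
  violation R2 at retries
  => backward: BREAKING (4)
checking forward for Profile: reader v1 against writer v2:
  extras: no writer match
  retries: no writer match
  bytes -> bytes, writer optional: blob aligns to blob
  bool -> bool, writer optional: active aligns to active
  float32 -> float32, writer optional: height aligns to height
  writer field attrs has no reader counterpart
  writer field factor has no reader counterpart
  violation R2 at attrs
  violation R1 at extras
  violation R2 at factor
  => forward: BREAKING (3)

backward: BREAKING [(attrs, R1), (extras, R2), (factor, R1), (retries, R2)]; forward: BREAKING [(attrs, R2), (extras, R1), (factor, R2)]


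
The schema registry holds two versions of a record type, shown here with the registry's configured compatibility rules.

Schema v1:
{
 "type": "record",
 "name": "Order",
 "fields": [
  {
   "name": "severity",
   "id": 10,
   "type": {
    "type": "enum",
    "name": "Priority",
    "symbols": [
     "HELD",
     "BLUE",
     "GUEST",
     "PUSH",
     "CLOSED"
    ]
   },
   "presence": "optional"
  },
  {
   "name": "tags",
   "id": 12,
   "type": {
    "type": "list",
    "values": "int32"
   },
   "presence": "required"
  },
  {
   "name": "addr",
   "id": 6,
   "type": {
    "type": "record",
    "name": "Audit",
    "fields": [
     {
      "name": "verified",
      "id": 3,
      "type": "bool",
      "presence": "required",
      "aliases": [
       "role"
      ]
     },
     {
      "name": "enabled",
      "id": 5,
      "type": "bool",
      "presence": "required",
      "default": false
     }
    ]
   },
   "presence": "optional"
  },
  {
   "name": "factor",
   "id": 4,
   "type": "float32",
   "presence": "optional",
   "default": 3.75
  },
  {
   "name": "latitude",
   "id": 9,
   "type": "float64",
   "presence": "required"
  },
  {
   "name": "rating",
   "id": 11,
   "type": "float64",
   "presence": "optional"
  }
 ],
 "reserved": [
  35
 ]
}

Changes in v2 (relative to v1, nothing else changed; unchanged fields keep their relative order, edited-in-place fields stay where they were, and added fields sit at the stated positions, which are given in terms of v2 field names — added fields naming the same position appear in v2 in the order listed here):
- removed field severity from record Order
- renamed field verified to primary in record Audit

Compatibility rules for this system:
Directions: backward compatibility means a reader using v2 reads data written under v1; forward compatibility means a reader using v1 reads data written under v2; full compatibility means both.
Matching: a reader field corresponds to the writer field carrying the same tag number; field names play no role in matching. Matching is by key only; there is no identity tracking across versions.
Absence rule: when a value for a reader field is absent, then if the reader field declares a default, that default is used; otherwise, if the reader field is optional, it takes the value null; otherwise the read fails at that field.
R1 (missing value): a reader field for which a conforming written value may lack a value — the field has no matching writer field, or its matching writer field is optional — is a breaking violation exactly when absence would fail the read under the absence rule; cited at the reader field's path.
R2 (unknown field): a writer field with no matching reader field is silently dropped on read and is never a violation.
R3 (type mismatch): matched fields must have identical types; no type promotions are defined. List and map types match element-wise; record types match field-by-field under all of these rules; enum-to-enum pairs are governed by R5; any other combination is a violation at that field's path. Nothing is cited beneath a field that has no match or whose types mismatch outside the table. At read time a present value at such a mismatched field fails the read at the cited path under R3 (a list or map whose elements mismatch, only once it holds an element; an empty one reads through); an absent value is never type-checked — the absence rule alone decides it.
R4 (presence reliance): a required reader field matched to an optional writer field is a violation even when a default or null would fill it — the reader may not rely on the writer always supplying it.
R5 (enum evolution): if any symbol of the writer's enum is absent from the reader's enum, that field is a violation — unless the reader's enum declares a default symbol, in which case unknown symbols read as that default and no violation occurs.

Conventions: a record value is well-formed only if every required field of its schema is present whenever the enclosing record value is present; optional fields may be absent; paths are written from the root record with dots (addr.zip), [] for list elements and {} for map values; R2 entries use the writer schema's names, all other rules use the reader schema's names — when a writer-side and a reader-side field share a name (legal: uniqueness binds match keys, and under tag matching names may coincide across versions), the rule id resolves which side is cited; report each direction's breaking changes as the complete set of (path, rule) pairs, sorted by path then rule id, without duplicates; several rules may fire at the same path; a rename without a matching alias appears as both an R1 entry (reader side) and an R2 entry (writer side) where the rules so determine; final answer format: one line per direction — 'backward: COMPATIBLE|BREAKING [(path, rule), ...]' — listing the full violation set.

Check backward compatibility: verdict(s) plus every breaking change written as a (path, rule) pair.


backward: COMPATIBLE []

the writer's type comes first in each Order pair
checking backward for Order: reader v2 against writer v1:
  list<int32> -> list<int32>, writer required: tags aligns to tags
  Audit -> Audit, writer optional: addr aligns to addr
  float32 -> float32, writer optional: factor aligns to factor
  float64 -> float64, writer required: latitude aligns to latitude
  float64 -> float64, writer optional: rating aligns to rating
  leftover writer field: severity
  bool -> bool, writer required: addr.primary aligns to addr.verified
  bool -> bool, writer required: addr.enabled aligns to addr.enabled
  nothing fires on Order: backward is COMPATIBLE
diffs on Order not affecting the asked answer:
  removed field severity from record Order -> no rule fires on it in Order's dialect; the asked verdict holds
  renamed field verified to primary in record Audit -> no rule fires on it in Order's dialect; the asked verdict holds


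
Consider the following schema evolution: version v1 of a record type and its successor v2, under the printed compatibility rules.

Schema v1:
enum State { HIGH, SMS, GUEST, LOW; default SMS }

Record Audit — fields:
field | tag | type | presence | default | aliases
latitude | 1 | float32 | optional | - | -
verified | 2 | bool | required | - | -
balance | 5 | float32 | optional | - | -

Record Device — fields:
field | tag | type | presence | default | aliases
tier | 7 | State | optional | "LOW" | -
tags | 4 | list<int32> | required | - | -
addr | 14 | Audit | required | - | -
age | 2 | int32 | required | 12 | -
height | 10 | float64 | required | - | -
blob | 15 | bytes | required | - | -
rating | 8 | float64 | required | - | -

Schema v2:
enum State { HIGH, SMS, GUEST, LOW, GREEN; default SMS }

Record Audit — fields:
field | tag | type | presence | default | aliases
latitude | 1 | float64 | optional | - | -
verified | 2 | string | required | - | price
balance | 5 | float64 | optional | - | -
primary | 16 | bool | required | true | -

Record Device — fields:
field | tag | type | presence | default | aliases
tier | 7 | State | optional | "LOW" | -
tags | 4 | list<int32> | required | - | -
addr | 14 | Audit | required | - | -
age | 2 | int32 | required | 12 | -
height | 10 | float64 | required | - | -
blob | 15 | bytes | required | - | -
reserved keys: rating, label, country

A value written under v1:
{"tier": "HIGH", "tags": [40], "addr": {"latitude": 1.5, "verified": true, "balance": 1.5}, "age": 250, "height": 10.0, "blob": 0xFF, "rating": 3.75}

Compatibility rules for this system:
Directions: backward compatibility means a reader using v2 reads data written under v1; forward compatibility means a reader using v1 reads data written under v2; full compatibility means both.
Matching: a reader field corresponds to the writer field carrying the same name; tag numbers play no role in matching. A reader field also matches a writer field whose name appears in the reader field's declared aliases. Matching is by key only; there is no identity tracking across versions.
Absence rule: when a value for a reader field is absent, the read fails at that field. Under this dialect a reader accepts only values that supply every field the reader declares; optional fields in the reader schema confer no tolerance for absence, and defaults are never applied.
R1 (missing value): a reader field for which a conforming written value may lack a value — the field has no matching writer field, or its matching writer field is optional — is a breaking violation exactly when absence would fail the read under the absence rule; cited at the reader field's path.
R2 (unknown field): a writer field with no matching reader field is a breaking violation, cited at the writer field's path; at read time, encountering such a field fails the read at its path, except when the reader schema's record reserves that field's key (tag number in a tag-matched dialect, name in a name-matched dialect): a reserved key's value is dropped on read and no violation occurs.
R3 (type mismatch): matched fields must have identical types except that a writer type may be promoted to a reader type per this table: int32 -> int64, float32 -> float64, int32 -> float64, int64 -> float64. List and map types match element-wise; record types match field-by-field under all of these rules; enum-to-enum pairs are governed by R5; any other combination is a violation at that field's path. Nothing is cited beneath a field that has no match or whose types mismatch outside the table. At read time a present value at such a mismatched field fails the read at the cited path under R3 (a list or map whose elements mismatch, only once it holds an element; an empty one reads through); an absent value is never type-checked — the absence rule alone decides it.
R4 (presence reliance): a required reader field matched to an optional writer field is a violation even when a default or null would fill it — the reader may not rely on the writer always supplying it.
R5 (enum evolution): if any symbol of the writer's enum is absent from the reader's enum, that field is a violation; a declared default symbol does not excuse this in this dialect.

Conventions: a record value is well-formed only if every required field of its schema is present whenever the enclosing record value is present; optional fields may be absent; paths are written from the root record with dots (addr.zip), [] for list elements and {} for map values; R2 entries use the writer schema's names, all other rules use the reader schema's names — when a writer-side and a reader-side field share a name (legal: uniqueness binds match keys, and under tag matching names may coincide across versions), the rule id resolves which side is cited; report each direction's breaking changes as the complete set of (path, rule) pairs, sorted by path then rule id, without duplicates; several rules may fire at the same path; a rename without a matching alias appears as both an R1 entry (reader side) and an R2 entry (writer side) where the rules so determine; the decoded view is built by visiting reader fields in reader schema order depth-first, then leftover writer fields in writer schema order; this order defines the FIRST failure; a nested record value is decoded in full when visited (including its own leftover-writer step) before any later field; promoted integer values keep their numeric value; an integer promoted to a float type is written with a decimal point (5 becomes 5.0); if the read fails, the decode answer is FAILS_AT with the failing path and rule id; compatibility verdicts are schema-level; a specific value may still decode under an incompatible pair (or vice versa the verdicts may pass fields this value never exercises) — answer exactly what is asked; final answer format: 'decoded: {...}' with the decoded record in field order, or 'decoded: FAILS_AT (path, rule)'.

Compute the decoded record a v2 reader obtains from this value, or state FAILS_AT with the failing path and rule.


the writer's type comes first in each Device pair
decode (reader v2):
  tier := "HIGH"
  tags := [40]
  addr.latitude := 1.5 (float32 -> float64)
  read fails at addr.verified under R3
  => FAILS_AT (addr.verified, R3)
diffs on Device not affecting the asked answer:
  added field primary to record Audit: required bool, tag 16, default true (in v2 it sits last) -> shifts the Device verdicts, not this decode
  field latitude in record Audit: type float32 changed to float64 -> shifts the Device verdicts, not this decode
  enum State (field tier in record Device): symbol GREEN added -> shifts the Device verdicts, not this decode
  removed field rating from record Device (its key "rating" joins the reserved list) -> shifts the Device verdicts, not this decode
  field balance in record Audit: type float32 changed to float64 -> shifts the Device verdicts, not this decode

decoded: FAILS_AT (addr.verified, R3)


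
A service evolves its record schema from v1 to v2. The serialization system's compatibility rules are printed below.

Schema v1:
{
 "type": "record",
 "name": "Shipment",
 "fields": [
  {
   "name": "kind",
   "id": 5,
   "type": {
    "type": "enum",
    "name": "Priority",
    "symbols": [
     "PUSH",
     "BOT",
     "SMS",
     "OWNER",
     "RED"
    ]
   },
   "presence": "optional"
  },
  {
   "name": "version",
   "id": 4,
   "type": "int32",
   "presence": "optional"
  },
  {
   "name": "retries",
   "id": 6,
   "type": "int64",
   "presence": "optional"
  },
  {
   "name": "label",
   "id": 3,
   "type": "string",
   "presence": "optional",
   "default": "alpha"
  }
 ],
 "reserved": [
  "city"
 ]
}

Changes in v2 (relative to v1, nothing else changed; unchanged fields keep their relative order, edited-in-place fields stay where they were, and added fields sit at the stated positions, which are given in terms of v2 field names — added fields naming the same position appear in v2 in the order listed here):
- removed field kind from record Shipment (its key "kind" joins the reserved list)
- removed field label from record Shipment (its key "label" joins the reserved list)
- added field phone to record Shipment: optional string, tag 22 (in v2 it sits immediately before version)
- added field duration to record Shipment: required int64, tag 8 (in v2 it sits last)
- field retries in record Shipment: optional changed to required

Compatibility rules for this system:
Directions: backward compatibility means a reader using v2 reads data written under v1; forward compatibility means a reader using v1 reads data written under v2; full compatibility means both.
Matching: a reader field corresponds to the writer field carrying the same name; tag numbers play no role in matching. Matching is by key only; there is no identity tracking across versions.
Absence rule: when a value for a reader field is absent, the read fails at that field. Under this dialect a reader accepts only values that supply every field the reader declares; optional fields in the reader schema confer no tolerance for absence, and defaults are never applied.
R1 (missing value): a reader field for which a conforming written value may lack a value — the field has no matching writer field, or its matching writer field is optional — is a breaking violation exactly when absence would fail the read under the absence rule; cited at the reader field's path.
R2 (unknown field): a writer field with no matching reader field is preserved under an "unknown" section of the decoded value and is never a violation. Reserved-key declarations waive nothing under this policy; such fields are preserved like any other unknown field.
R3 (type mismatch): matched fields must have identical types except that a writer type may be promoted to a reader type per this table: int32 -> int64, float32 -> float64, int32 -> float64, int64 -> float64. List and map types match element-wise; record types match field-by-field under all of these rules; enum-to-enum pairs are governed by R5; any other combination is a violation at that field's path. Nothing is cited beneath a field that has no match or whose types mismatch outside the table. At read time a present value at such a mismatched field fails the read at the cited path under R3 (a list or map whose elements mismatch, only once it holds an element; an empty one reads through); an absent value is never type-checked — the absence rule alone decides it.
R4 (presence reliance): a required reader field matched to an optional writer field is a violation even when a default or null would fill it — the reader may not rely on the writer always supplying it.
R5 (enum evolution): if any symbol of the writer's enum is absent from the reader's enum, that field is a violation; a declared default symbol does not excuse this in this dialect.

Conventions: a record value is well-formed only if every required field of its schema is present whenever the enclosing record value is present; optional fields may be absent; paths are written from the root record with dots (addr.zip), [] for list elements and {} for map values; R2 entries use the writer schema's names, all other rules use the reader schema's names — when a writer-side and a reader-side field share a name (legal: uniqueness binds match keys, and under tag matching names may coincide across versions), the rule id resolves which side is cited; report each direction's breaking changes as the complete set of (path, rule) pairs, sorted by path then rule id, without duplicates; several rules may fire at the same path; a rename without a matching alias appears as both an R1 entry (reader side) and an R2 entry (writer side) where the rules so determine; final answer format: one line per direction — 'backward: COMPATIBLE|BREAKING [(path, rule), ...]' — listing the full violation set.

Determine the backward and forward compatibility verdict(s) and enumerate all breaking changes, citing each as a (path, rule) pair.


in Shipment below, arrows point writer -> reader
backward for Shipment (reader v2, writer v1):
  phone: no writer match
  version <- version (int32 -> int32, writer optional)
  retries <- retries (int64 -> int64, writer optional)
  duration: no writer match
  leftover writer field: kind
  leftover writer field: label
  rule R1 violated at duration
  rule R1 violated at phone
  rule R1 violated at retries
  rule R4 violated at retries
  rule R1 violated at version
  => 5 violation(s): backward is BREAKING for Shipment
forward for Shipment (reader v1, writer v2):
  kind: no writer match
  version <- version (int32 -> int32, writer optional)
  retries <- retries (int64 -> int64, writer required)
  label: no writer match
  leftover writer field: phone
  leftover writer field: duration
  rule R1 violated at kind
  rule R1 violated at label
  rule R1 violated at version
  => 3 violation(s): forward is BREAKING for Shipment

backward: BREAKING [(duration, R1), (phone, R1), (retries, R1), (retries, R4), (version, R1)]; forward: BREAKING [(kind, R1), (label, R1), (version, R1)]


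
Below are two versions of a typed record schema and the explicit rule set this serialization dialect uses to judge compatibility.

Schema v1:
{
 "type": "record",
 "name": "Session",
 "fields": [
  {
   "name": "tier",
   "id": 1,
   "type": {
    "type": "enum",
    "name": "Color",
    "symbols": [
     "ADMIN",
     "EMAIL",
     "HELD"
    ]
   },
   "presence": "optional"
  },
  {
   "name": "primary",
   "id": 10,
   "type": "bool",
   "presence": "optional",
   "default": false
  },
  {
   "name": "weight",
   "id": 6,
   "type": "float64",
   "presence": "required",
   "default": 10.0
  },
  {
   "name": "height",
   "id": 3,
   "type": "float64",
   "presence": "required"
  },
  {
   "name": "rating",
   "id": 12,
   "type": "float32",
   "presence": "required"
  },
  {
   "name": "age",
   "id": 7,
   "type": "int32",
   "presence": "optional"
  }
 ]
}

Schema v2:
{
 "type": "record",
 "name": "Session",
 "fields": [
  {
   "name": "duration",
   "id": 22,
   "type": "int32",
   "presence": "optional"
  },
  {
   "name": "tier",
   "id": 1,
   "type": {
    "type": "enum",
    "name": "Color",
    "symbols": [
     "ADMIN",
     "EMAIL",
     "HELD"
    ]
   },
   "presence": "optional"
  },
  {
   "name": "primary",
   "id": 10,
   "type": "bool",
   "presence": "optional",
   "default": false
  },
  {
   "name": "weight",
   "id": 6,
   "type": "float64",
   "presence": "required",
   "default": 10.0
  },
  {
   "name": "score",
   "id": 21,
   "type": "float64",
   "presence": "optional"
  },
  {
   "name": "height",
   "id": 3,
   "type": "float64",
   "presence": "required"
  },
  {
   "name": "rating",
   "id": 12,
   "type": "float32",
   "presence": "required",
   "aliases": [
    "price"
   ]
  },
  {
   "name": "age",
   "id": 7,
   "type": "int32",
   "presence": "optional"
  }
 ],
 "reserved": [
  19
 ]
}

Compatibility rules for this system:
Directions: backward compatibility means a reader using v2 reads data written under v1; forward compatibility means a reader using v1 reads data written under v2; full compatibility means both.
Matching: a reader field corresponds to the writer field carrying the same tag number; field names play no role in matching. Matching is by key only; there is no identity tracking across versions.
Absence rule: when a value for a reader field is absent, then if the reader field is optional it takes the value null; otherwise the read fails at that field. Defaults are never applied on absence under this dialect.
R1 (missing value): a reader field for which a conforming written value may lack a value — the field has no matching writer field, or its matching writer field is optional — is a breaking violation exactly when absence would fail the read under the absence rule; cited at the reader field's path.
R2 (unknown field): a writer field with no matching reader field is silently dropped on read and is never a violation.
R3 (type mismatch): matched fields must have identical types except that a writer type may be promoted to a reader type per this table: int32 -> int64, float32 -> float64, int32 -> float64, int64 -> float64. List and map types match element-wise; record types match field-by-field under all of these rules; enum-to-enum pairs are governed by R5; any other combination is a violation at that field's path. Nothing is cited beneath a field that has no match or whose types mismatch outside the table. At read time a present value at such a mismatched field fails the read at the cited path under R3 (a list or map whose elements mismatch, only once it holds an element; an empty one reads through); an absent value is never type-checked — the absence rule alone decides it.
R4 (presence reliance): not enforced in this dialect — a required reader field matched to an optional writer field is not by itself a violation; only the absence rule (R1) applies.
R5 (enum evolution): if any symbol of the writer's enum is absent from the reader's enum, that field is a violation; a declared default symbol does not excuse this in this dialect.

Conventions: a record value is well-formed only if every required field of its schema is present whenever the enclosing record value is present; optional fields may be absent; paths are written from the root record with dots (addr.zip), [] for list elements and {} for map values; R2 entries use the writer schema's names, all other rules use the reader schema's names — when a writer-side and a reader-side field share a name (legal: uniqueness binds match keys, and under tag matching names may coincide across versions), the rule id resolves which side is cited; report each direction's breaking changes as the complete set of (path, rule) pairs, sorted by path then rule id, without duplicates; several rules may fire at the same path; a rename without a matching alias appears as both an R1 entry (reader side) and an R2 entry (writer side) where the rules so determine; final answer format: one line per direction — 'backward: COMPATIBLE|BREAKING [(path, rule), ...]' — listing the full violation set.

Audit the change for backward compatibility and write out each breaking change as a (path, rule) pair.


each type pair in Session: writer, then reader
checking backward for Session: reader v2 against writer v1:
  no writer field matches reader duration
  tier: Color -> Color, writer optional; from tier
  primary: bool -> bool, writer optional; from primary
  weight: float64 -> float64, writer required; from weight
  no writer field matches reader score
  height: float64 -> float64, writer required; from height
  rating: float32 -> float32, writer required; from rating
  age: int32 -> int32, writer optional; from age
  => backward verdict for Session: COMPATIBLE, no violations
ruling out the remaining Session differences:
  added field score to record Session: optional float64, tag 21 (in v2 it sits immediately before height) -> no rule fires on it in Session's dialect; the asked verdict holds
  added field duration to record Session: optional int32, tag 22 (in v2 it sits immediately before tier) -> no rule fires on it in Session's dialect; the asked verdict holds

backward: COMPATIBLE []
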